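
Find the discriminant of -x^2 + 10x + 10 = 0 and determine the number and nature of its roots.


For ax^2 + bx + c = 0, discriminant D = b^2 - 4ac
Here a = -1, b = 10, c = 10
D = (10)^2 - 4(-1)(10) = 100 + 40 = 140

D = 140 > 0 but not a perfect square
The equation has 2 distinct real irrational roots.

Discriminant = 140, 2 distinct real irrational roots


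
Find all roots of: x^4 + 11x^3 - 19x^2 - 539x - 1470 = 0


Let p(x) = x^4 + 11x^3 - 19x^2 - 539x - 1470. By the rational root theorem (leading coefficient 1), any rational root is an integer divisor of 1470: try ±1, ±2, ... in turn.
Test x = 1: value = -2016 ≠ 0.
Test x = -1: value = -960 ≠ 0.
Test x = 2: value = -2520 ≠ 0.
Test x = -2: value = -540 ≠ 0.
Test x = 3: value = -2880 ≠ 0.
Test x = -3: value = -240 ≠ 0.
Test x = 5: value = -2640 ≠ 0.
Test x = -5: value = 0 ✓, so (x + 5) is a factor.
Synthetic division by (x + 5): bring down 1; 1(-5) + 11 = 6; 6(-5) - 19 = -49; (-49)(-5) - 539 = -294; (-294)(-5) - 1470 = 0 → quotient x^3 + 6x^2 - 49x - 294, remainder 0.
Continue with the quotient x^3 + 6x^2 - 49x - 294 (candidates must divide 294).
Test x = 6: value = -156 ≠ 0.
Test x = -6: value = 0 ✓, so (x + 6) is a factor.
Synthetic division by (x + 6): bring down 1; 1(-6) + 6 = 0; 0(-6) - 49 = -49; (-49)(-6) - 294 = 0 → quotient x^2 - 49, remainder 0.
Solve the quadratic x^2 - 49 = 0: discriminant = 0^2 - 4(1)(-49) = 0 + 196 = 196.
sqrt(196) = 14, so x = (0 ± 14)/2: x = 7 or x = -7.
Collecting all roots found:

x = -7, x = -6, x = -5, x = 7


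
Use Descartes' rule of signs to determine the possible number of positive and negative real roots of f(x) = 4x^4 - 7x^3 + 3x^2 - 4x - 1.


Descartes' rule of signs:

For positive roots, count sign changes in f(x) = 4x^4 - 7x^3 + 3x^2 - 4x - 1:
Signs of coefficients: +, -, +, -, -
Number of sign changes: 3
Possible positive real roots: 3, 1

For negative roots, examine f(-x) = 4x^4 + 7x^3 + 3x^2 + 4x - 1:
Signs of coefficients: +, +, +, +, -
Number of sign changes: 1
Possible negative real roots: 1

Positive roots: 3 or 1; Negative roots: 1


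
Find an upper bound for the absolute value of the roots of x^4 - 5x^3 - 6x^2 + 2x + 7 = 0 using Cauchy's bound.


Cauchy's bound: all roots r satisfy |r| <= 1 + max(|a_i/a_n|) for i = 0,...,n-1
where a_n is the leading coefficient.

Coefficients: [1, -5, -6, 2, 7]
Leading coefficient a_n = 1
Ratios |a_i/a_n|: 5, 6, 2, 7
Maximum ratio: 7
Cauchy's bound: |r| <= 1 + 7 = 8

Upper bound = 8


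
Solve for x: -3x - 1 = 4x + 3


Starting with: -3x - 1 = 4x + 3
Move all x terms to left: (-3 - 4)x = 3 + 1
Simplify: -7x = 4
Divide both sides by -7: x = -4/7

x = -4/7


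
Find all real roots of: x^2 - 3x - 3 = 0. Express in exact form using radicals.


Using the quadratic formula: x = (-b ± sqrt(b^2 - 4ac)) / (2a)
Here a = 1, b = -3, c = -3
Discriminant = b^2 - 4ac = (-3)^2 - 4(1)(-3) = 9 + 12 = 21
Since discriminant = 21 > 0, there are two real roots.
x = (3 ± sqrt(21)) / 2
Numerically: x ≈ 3.7913 or x ≈ -0.7913

x = (3 + sqrt(21)) / 2 or x = (3 - sqrt(21)) / 2


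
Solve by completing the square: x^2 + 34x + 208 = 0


Start: x^2 + 34x + 208 = 0
Move constant: x^2 + 34x = -208
Half of 34 is 17, squared is 289
Add 289 to both sides: x^2 + 34x + 289 = 81
(x + 17)^2 = 81
x + 17 = ±9
x = -17 + 9 = -8 or x = -17 - 9 = -26

x = -26, x = -8


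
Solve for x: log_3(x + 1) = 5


Convert to exponential form: x + 1 = 3^5 = 243
x = 243 - 1 = 242
Check: log_3(242 + 1) = log_3(243) = log_3(243) = 5 ✓

x = 242


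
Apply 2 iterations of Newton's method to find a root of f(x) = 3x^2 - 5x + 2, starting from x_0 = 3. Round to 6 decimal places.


Newton's method: x_(n+1) = x_n - f(x_n)/f'(x_n)
f(x) = 3x^2 - 5x + 2
f'(x) = 6x - 5

Iteration 1:
  f(3.000000) = 14.000000
  f'(3.000000) = 13.000000
  x_1 = 3.000000 - (14.000000)/(13.000000) = 1.923077

Iteration 2:
  f(1.923077) = 3.479290
  f'(1.923077) = 6.538462
  x_2 = 1.923077 - (3.479290)/(6.538462) = 1.390950

x_2 = 1.390950


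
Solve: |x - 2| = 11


An absolute value equation |expr| = 11 gives two cases:
Case 1: x - 2 = 11
  x = 13, so x = 13
Case 2: x - 2 = -11
  x = -9, so x = -9

x = -9, x = 13


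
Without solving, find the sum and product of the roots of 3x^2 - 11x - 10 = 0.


By Vieta's formulas for ax^2 + bx + c = 0:
  Sum of roots = -b/a
  Product of roots = c/a

Here a = 3, b = -11, c = -10
Sum = -(-11)/3 = 11/3
Product = -10/3 = -10/3

Sum = 11/3, Product = -10/3


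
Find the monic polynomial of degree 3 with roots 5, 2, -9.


A monic polynomial with roots 5, 2, -9 is:
p(x) = (x - 5)(x - 2)(x + 9)
After multiplying by (x - 5): x - 5
After multiplying by (x - 2): x^2 - 7x + 10
After multiplying by (x + 9): x^3 + 2x^2 - 53x + 90

x^3 + 2x^2 - 53x + 90


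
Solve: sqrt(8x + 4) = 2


Square both sides: 8x + 4 = 2^2 = 4
8x = 4 - 4 = 0
x = 0
Check: sqrt(8*0 + 4) = sqrt(4) = 2 ✓

x = 0


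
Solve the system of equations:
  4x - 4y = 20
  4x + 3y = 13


Using Cramer's rule:
Determinant D = (4)(3) - (4)(-4) = 12 + 16 = 28
Dx = (20)(3) - (13)(-4) = 60 + 52 = 112
Dy = (4)(13) - (4)(20) = 52 - 80 = -28
x = Dx/D = 112/28 = 4
y = Dy/D = -28/28 = -1

x = 4, y = -1


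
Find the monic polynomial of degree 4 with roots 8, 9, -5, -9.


A monic polynomial with roots 8, 9, -5, -9 is:
p(x) = (x - 8)(x - 9)(x + 5)(x + 9)
After multiplying by (x - 8): x - 8
After multiplying by (x - 9): x^2 - 17x + 72
After multiplying by (x + 5): x^3 - 12x^2 - 13x + 360
After multiplying by (x + 9): x^4 - 3x^3 - 121x^2 + 243x + 3240

x^4 - 3x^3 - 121x^2 + 243x + 3240


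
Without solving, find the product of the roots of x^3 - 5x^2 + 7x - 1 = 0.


By Vieta's formulas for x^3 + bx^2 + cx + d = 0:
  r1 + r2 + r3 = -b/a = 5
  r1*r2 + r1*r3 + r2*r3 = c/a = 7
  r1*r2*r3 = -d/a = 1


Product = 1


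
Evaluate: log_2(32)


We need the exponent such that 2^? = 32
2^5 = 32
Therefore log_2(32) = 5

5


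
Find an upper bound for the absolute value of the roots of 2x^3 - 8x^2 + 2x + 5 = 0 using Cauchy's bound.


Cauchy's bound: all roots r satisfy |r| <= 1 + max(|a_i/a_n|) for i = 0,...,n-1
where a_n is the leading coefficient.

Coefficients: [2, -8, 2, 5]
Leading coefficient a_n = 2
Ratios |a_i/a_n|: 4, 1, 5/2
Maximum ratio: 4
Cauchy's bound: |r| <= 1 + 4 = 5

Upper bound = 5


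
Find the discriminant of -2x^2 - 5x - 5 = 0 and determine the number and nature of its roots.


For ax^2 + bx + c = 0, discriminant D = b^2 - 4ac
Here a = -2, b = -5, c = -5
D = (-5)^2 - 4(-2)(-5) = 25 - 40 = -15

D = -15 < 0
The equation has no real roots (2 complex conjugate roots).

Discriminant = -15, no real roots (2 complex conjugate roots)


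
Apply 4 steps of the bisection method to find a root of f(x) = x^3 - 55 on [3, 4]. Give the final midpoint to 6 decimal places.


f(x) = x^3 - 55
f(3) = -28 < 0
f(4) = 9 > 0

Step 1: midpoint = (3.000000 + 4.000000)/2 = 3.500000
  f(3.500000) = -12.125000
  f(mid) < 0, so root is in [3.500000, 4.000000]

Step 2: midpoint = (3.500000 + 4.000000)/2 = 3.750000
  f(3.750000) = -2.265625
  f(mid) < 0, so root is in [3.750000, 4.000000]

Step 3: midpoint = (3.750000 + 4.000000)/2 = 3.875000
  f(3.875000) = 3.185547
  f(mid) > 0, so root is in [3.750000, 3.875000]

Step 4: midpoint = (3.750000 + 3.875000)/2 = 3.812500
  f(3.812500) = 0.415283
  f(mid) > 0, so root is in [3.750000, 3.812500]

midpoint = 3.812500


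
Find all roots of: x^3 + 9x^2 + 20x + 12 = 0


Let p(x) = x^3 + 9x^2 + 20x + 12. By the rational root theorem (leading coefficient 1), any rational root is an integer divisor of 12: try ±1, ±2, ... in turn.
Test x = 1: value = 42 ≠ 0.
Test x = -1: value = 0 ✓, so (x + 1) is a factor.
Synthetic division by (x + 1): bring down 1; 1(-1) + 9 = 8; 8(-1) + 20 = 12; 12(-1) + 12 = 0 → quotient x^2 + 8x + 12, remainder 0.
Solve the quadratic x^2 + 8x + 12 = 0: discriminant = 8^2 - 4(1)(12) = 64 - 48 = 16.
sqrt(16) = 4, so x = (-8 ± 4)/2: x = -2 or x = -6.
Collecting all roots found:

x = -6, x = -2, x = -1


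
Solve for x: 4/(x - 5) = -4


Multiply both sides by (x - 5): 4 = -4(x - 5)
Distribute: 4 = -4x + 20
-4x = 4 - 20 = -16
x = 4

x = 4


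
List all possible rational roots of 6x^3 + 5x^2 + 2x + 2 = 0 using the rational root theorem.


Rational root theorem: possible roots are ±p/q where:
  p divides the constant term (2): p ∈ {1, 2}
  q divides the leading coefficient (6): q ∈ {1, 2, 3, 6}

All possible rational roots: -2, -1, -2/3, -1/2, -1/3, -1/6, 1/6, 1/3, 1/2, 2/3, 1, 2

-2, -1, -2/3, -1/2, -1/3, -1/6, 1/6, 1/3, 1/2, 2/3, 1, 2


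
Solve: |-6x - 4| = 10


An absolute value equation |expr| = 10 gives two cases:
Case 1: -6x - 4 = 10
  -6x = 14, so x = -7/3
Case 2: -6x - 4 = -10
  -6x = -6, so x = 1

x = -7/3, x = 1


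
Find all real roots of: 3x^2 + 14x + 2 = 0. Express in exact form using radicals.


Using the quadratic formula: x = (-b ± sqrt(b^2 - 4ac)) / (2a)
Here a = 3, b = 14, c = 2
Discriminant = b^2 - 4ac = 14^2 - 4(3)(2) = 196 - 24 = 172
Since discriminant = 172 > 0, there are two real roots.
x = (-14 ± 2*sqrt(43)) / 6
Simplifying: x = (-7 ± sqrt(43)) / 3
Numerically: x ≈ -0.1475 or x ≈ -4.5191

x = (-7 + sqrt(43)) / 3 or x = (-7 - sqrt(43)) / 3


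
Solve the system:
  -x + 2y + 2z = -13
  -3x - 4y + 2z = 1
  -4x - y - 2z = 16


Using Cramer's rule. Expand each determinant along the first row.
D  = (-1)*[(-4)*(-2) - 2*(-1)] - 2*[(-3)*(-2) - 2*(-4)] + 2*[(-3)*(-1) - (-4)*(-4)]
  = (-1)*(10) - 2*(14) + 2*(-13) = -64
Dx = (-13)*[(-4)*(-2) - 2*(-1)] - 2*[1*(-2) - 2*16] + 2*[1*(-1) - (-4)*16]
  = (-13)*(10) - 2*(-34) + 2*(63) = 64
Dy = (-1)*[1*(-2) - 2*16] - (-13)*[(-3)*(-2) - 2*(-4)] + 2*[(-3)*16 - 1*(-4)]
  = (-1)*(-34) - (-13)*(14) + 2*(-44) = 128
Dz = (-1)*[(-4)*16 - 1*(-1)] - 2*[(-3)*16 - 1*(-4)] + (-13)*[(-3)*(-1) - (-4)*(-4)]
  = (-1)*(-63) - 2*(-44) + (-13)*(-13) = 320
x = Dx/D = 64/-64 = -1, y = Dy/D = 128/-64 = -2, z = Dz/D = 320/-64 = -5
Check eq1: (-1)(-1) + (2)(-2) + (2)(-5) = -13 = -13 ✓
Check eq2: (-3)(-1) + (-4)(-2) + (2)(-5) = 1 = 1 ✓
Check eq3: (-4)(-1) + (-1)(-2) + (-2)(-5) = 16 = 16 ✓

x = -1, y = -2, z = -5


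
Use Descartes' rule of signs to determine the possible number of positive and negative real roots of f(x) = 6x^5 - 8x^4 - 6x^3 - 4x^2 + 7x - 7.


Descartes' rule of signs:

For positive roots, count sign changes in f(x) = 6x^5 - 8x^4 - 6x^3 - 4x^2 + 7x - 7:
Signs of coefficients: +, -, -, -, +, -
Number of sign changes: 3
Possible positive real roots: 3, 1

For negative roots, examine f(-x) = -6x^5 - 8x^4 + 6x^3 - 4x^2 - 7x - 7:
Signs of coefficients: -, -, +, -, -, -
Number of sign changes: 2
Possible negative real roots: 2, 0

Positive roots: 3 or 1; Negative roots: 2 or 0


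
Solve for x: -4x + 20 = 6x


Starting with: -4x + 20 = 6x
Move all x terms to left: (-4 - 6)x = 0 - 20
Simplify: -10x = -20
Divide both sides by -10: x = 2

x = 2


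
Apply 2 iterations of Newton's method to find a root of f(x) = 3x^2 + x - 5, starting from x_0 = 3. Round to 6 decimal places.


Newton's method: x_(n+1) = x_n - f(x_n)/f'(x_n)
f(x) = 3x^2 + x - 5
f'(x) = 6x + 1

Iteration 1:
  f(3.000000) = 25.000000
  f'(3.000000) = 19.000000
  x_1 = 3.000000 - (25.000000)/(19.000000) = 1.684211

Iteration 2:
  f(1.684211) = 5.193906
  f'(1.684211) = 11.105263
  x_2 = 1.684211 - (5.193906)/(11.105263) = 1.216513

x_2 = 1.216513


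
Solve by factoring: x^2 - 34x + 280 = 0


We need two numbers that multiply to 280 and add to -34.
Those numbers are -14 and -20 (since (-14) * (-20) = 280 and (-14) + (-20) = -34).
So x^2 - 34x + 280 = (x - 14)(x - 20) = 0
Setting each factor to zero: x = 14 or x = 20

x = 14, x = 20


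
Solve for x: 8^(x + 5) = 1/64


Express both sides with the same base.
1/64 = 8^(-2)
Since the bases match, equate exponents: x + 5 = -2
So x = -2 - (5) = -7

x = -7


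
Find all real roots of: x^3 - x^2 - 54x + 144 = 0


Let p(x) = x^3 - x^2 - 54x + 144. By the rational root theorem (leading coefficient 1), any rational root is an integer divisor of 144: try ±1, ±2, ... in turn.
Test x = 1: value = 90 ≠ 0.
Test x = -1: value = 196 ≠ 0.
Test x = 2: value = 40 ≠ 0.
Test x = -2: value = 240 ≠ 0.
Test x = 3: value = 0 ✓, so (x - 3) is a factor.
Synthetic division by (x - 3): bring down 1; 1(3) - 1 = 2; 2(3) - 54 = -48; (-48)(3) + 144 = 0 → quotient x^2 + 2x - 48, remainder 0.
Solve the quadratic x^2 + 2x - 48 = 0: discriminant = 2^2 - 4(1)(-48) = 4 + 192 = 196.
sqrt(196) = 14, so x = (-2 ± 14)/2: x = 6 or x = -8.

x = -8, x = 3, x = 6


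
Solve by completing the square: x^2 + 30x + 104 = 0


Start: x^2 + 30x + 104 = 0
Move constant: x^2 + 30x = -104
Half of 30 is 15, squared is 225
Add 225 to both sides: x^2 + 30x + 225 = 121
(x + 15)^2 = 121
x + 15 = ±11
x = -15 + 11 = -4 or x = -15 - 11 = -26

x = -26, x = -4


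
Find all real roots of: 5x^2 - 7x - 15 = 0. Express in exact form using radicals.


Using the quadratic formula: x = (-b ± sqrt(b^2 - 4ac)) / (2a)
Here a = 5, b = -7, c = -15
Discriminant = b^2 - 4ac = (-7)^2 - 4(5)(-15) = 49 + 300 = 349
Since discriminant = 349 > 0, there are two real roots.
x = (7 ± sqrt(349)) / 10
Numerically: x ≈ 2.5682 or x ≈ -1.1682

x = (7 + sqrt(349)) / 10 or x = (7 - sqrt(349)) / 10


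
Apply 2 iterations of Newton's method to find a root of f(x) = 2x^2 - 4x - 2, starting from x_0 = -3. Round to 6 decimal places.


Newton's method: x_(n+1) = x_n - f(x_n)/f'(x_n)
f(x) = 2x^2 - 4x - 2
f'(x) = 4x - 4

Iteration 1:
  f(-3.000000) = 28.000000
  f'(-3.000000) = -16.000000
  x_1 = -3.000000 - (28.000000)/(-16.000000) = -1.250000

Iteration 2:
  f(-1.250000) = 6.125000
  f'(-1.250000) = -9.000000
  x_2 = -1.250000 - (6.125000)/(-9.000000) = -0.569444

x_2 = -0.569444


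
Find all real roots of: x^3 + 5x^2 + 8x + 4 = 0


Let p(x) = x^3 + 5x^2 + 8x + 4. By the rational root theorem (leading coefficient 1), any rational root is an integer divisor of 4: try ±1, ±2, ... in turn.
Test x = 1: value = 18 ≠ 0.
Test x = -1: value = 0 ✓, so (x + 1) is a factor.
Synthetic division by (x + 1): bring down 1; 1(-1) + 5 = 4; 4(-1) + 8 = 4; 4(-1) + 4 = 0 → quotient x^2 + 4x + 4, remainder 0.
Solve the quadratic x^2 + 4x + 4 = 0: discriminant = 4^2 - 4(1)(4) = 16 - 16 = 0.
Discriminant = 0, so a double root: x = -4/2 = -2.

x = -2 (multiplicity 2), x = -1


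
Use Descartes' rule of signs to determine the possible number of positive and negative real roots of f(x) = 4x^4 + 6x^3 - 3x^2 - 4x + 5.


Descartes' rule of signs:

For positive roots, count sign changes in f(x) = 4x^4 + 6x^3 - 3x^2 - 4x + 5:
Signs of coefficients: +, +, -, -, +
Number of sign changes: 2
Possible positive real roots: 2, 0

For negative roots, examine f(-x) = 4x^4 - 6x^3 - 3x^2 + 4x + 5:
Signs of coefficients: +, -, -, +, +
Number of sign changes: 2
Possible negative real roots: 2, 0

Positive roots: 2 or 0; Negative roots: 2 or 0


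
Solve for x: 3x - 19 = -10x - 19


Starting with: 3x - 19 = -10x - 19
Move all x terms to left: (3 + 10)x = -19 + 19
Simplify: 13x = 0
Divide both sides by 13: x = 0

x = 0


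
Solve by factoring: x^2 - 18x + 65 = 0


We need two numbers that multiply to 65 and add to -18.
Those numbers are -13 and -5 (since (-13) * (-5) = 65 and (-13) + (-5) = -18).
So x^2 - 18x + 65 = (x - 13)(x - 5) = 0
Setting each factor to zero: x = 13 or x = 5

x = 5, x = 13


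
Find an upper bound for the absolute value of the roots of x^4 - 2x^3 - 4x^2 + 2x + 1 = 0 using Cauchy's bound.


Cauchy's bound: all roots r satisfy |r| <= 1 + max(|a_i/a_n|) for i = 0,...,n-1
where a_n is the leading coefficient.

Coefficients: [1, -2, -4, 2, 1]
Leading coefficient a_n = 1
Ratios |a_i/a_n|: 2, 4, 2, 1
Maximum ratio: 4
Cauchy's bound: |r| <= 1 + 4 = 5

Upper bound = 5


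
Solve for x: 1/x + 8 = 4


Subtract 8 from both sides: 1/x = -4
Multiply both sides by x: 1 = -4 * x
Divide by -4: x = -1/4

x = -1/4


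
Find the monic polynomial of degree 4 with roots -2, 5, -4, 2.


A monic polynomial with roots -2, 5, -4, 2 is:
p(x) = (x + 2)(x - 5)(x + 4)(x - 2)
After multiplying by (x + 2): x + 2
After multiplying by (x - 5): x^2 - 3x - 10
After multiplying by (x + 4): x^3 + x^2 - 22x - 40
After multiplying by (x - 2): x^4 - x^3 - 24x^2 + 4x + 80

x^4 - x^3 - 24x^2 + 4x + 80


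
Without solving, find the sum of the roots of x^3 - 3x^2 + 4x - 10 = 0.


By Vieta's formulas for x^3 + bx^2 + cx + d = 0:
  r1 + r2 + r3 = -b/a = 3
  r1*r2 + r1*r3 + r2*r3 = c/a = 4
  r1*r2*r3 = -d/a = 10


Sum = 3


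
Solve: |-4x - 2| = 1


An absolute value equation |expr| = 1 gives two cases:
Case 1: -4x - 2 = 1
  -4x = 3, so x = -3/4
Case 2: -4x - 2 = -1
  -4x = 1, so x = -1/4

x = -3/4, x = -1/4


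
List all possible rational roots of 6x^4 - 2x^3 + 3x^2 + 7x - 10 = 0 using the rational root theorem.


Rational root theorem: possible roots are ±p/q where:
  p divides the constant term (-10): p ∈ {1, 2, 5, 10}
  q divides the leading coefficient (6): q ∈ {1, 2, 3, 6}

All possible rational roots: -10, -5, -10/3, -5/2, -2, -5/3, -1, -5/6, -2/3, -1/2, -1/3, -1/6, 1/6, 1/3, 1/2, 2/3, 5/6, 1, 5/3, 2, 5/2, 10/3, 5, 10

-10, -5, -10/3, -5/2, -2, -5/3, -1, -5/6, -2/3, -1/2, -1/3, -1/6, 1/6, 1/3, 1/2, 2/3, 5/6, 1, 5/3, 2, 5/2, 10/3, 5, 10


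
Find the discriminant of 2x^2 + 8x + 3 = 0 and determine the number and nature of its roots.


For ax^2 + bx + c = 0, discriminant D = b^2 - 4ac
Here a = 2, b = 8, c = 3
D = (8)^2 - 4(2)(3) = 64 - 24 = 40

D = 40 > 0 but not a perfect square
The equation has 2 distinct real irrational roots.

Discriminant = 40, 2 distinct real irrational roots


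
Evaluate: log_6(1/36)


We need the exponent such that 6^? = 1/36
6^(-2) = 1/6^2 = 1/36
Therefore log_6(1/36) = -2

-2


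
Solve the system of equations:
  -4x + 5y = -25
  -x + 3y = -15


Using Cramer's rule:
Determinant D = (-4)(3) - (-1)(5) = -12 + 5 = -7
Dx = (-25)(3) - (-15)(5) = -75 + 75 = 0
Dy = (-4)(-15) - (-1)(-25) = 60 - 25 = 35
x = Dx/D = 0/-7 = 0
y = Dy/D = 35/-7 = -5

x = 0, y = -5


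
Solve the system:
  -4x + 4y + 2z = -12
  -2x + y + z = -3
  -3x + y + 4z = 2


Using Cramer's rule. Expand each determinant along the first row.
D  = (-4)*[1*4 - 1*1] - 4*[(-2)*4 - 1*(-3)] + 2*[(-2)*1 - 1*(-3)]
  = (-4)*(3) - 4*(-5) + 2*(1) = 10
Dx = (-12)*[1*4 - 1*1] - 4*[(-3)*4 - 1*2] + 2*[(-3)*1 - 1*2]
  = (-12)*(3) - 4*(-14) + 2*(-5) = 10
Dy = (-4)*[(-3)*4 - 1*2] - (-12)*[(-2)*4 - 1*(-3)] + 2*[(-2)*2 - (-3)*(-3)]
  = (-4)*(-14) - (-12)*(-5) + 2*(-13) = -30
Dz = (-4)*[1*2 - (-3)*1] - 4*[(-2)*2 - (-3)*(-3)] + (-12)*[(-2)*1 - 1*(-3)]
  = (-4)*(5) - 4*(-13) + (-12)*(1) = 20
x = Dx/D = 10/10 = 1, y = Dy/D = -30/10 = -3, z = Dz/D = 20/10 = 2
Check eq1: (-4)(1) + (4)(-3) + (2)(2) = -12 = -12 ✓
Check eq2: (-2)(1) + (1)(-3) + (1)(2) = -3 = -3 ✓
Check eq3: (-3)(1) + (1)(-3) + (4)(2) = 2 = 2 ✓

x = 1, y = -3, z = 2


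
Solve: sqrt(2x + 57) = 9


Square both sides: 2x + 57 = 9^2 = 81
2x = 81 - 57 = 24
x = 12
Check: sqrt(2*12 + 57) = sqrt(81) = 9 ✓

x = 12


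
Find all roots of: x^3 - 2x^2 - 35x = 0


The constant term is 0, so x = 0 is a root. Factor out x:
  x^2 - 2x - 35 = 0
Solve the quadratic x^2 - 2x - 35 = 0: discriminant = (-2)^2 - 4(1)(-35) = 4 + 140 = 144.
sqrt(144) = 12, so x = (2 ± 12)/2: x = 7 or x = -5.
Collecting all roots found:

x = -5, x = 0, x = 7


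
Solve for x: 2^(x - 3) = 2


Express both sides with the same base.
2 = 2^1
Since the bases match, equate exponents: x - 3 = 1
So x = 1 - (-3) = 4

x = 4


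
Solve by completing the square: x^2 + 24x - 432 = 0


Start: x^2 + 24x - 432 = 0
Move constant: x^2 + 24x = 432
Half of 24 is 12, squared is 144
Add 144 to both sides: x^2 + 24x + 144 = 576
(x + 12)^2 = 576
x + 12 = ±24
x = -12 + 24 = 12 or x = -12 - 24 = -36

x = -36, x = 12


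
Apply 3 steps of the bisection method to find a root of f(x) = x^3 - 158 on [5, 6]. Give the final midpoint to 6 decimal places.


f(x) = x^3 - 158
f(5) = -33 < 0
f(6) = 58 > 0

Step 1: midpoint = (5.000000 + 6.000000)/2 = 5.500000
  f(5.500000) = 8.375000
  f(mid) > 0, so root is in [5.000000, 5.500000]

Step 2: midpoint = (5.000000 + 5.500000)/2 = 5.250000
  f(5.250000) = -13.296875
  f(mid) < 0, so root is in [5.250000, 5.500000]

Step 3: midpoint = (5.250000 + 5.500000)/2 = 5.375000
  f(5.375000) = -2.712891
  f(mid) < 0, so root is in [5.375000, 5.500000]

midpoint = 5.375000


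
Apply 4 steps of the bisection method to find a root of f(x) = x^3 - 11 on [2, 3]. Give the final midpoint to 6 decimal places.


f(x) = x^3 - 11
f(2) = -3 < 0
f(3) = 16 > 0

Step 1: midpoint = (2.000000 + 3.000000)/2 = 2.500000
  f(2.500000) = 4.625000
  f(mid) > 0, so root is in [2.000000, 2.500000]

Step 2: midpoint = (2.000000 + 2.500000)/2 = 2.250000
  f(2.250000) = 0.390625
  f(mid) > 0, so root is in [2.000000, 2.250000]

Step 3: midpoint = (2.000000 + 2.250000)/2 = 2.125000
  f(2.125000) = -1.404297
  f(mid) < 0, so root is in [2.125000, 2.250000]

Step 4: midpoint = (2.125000 + 2.250000)/2 = 2.187500
  f(2.187500) = -0.532471
  f(mid) < 0, so root is in [2.187500, 2.250000]

midpoint = 2.187500


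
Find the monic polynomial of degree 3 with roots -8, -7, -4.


A monic polynomial with roots -8, -7, -4 is:
p(x) = (x + 8)(x + 7)(x + 4)
After multiplying by (x + 8): x + 8
After multiplying by (x + 7): x^2 + 15x + 56
After multiplying by (x + 4): x^3 + 19x^2 + 116x + 224

x^3 + 19x^2 + 116x + 224


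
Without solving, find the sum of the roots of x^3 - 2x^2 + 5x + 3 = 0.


By Vieta's formulas for x^3 + bx^2 + cx + d = 0:
  r1 + r2 + r3 = -b/a = 2
  r1*r2 + r1*r3 + r2*r3 = c/a = 5
  r1*r2*r3 = -d/a = -3


Sum = 2


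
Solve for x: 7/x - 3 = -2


Subtract -3 from both sides: 7/x = 1
Multiply both sides by x: 7 = 1 * x
Divide by 1: x = 7

x = 7


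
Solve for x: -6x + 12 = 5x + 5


Starting with: -6x + 12 = 5x + 5
Move all x terms to left: (-6 - 5)x = 5 - 12
Simplify: -11x = -7
Divide both sides by -11: x = 7/11

x = 7/11


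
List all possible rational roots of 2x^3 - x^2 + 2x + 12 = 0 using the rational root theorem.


Rational root theorem: possible roots are ±p/q where:
  p divides the constant term (12): p ∈ {1, 2, 3, 4, 6, 12}
  q divides the leading coefficient (2): q ∈ {1, 2}

All possible rational roots: -12, -6, -4, -3, -2, -3/2, -1, -1/2, 1/2, 1, 3/2, 2, 3, 4, 6, 12

-12, -6, -4, -3, -2, -3/2, -1, -1/2, 1/2, 1, 3/2, 2, 3, 4, 6, 12


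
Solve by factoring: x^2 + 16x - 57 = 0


We need two numbers that multiply to -57 and add to 16.
Those numbers are 19 and -3 (since 19 * (-3) = -57 and 19 + (-3) = 16).
So x^2 + 16x - 57 = (x + 19)(x - 3) = 0
Setting each factor to zero: x = -19 or x = 3

x = -19, x = 3


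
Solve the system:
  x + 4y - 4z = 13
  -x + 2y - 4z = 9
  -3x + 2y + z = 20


Using Cramer's rule. Expand each determinant along the first row.
D  = 1*[2*1 - (-4)*2] - 4*[(-1)*1 - (-4)*(-3)] + (-4)*[(-1)*2 - 2*(-3)]
  = 1*(10) - 4*(-13) + (-4)*(4) = 46
Dx = 13*[2*1 - (-4)*2] - 4*[9*1 - (-4)*20] + (-4)*[9*2 - 2*20]
  = 13*(10) - 4*(89) + (-4)*(-22) = -138
Dy = 1*[9*1 - (-4)*20] - 13*[(-1)*1 - (-4)*(-3)] + (-4)*[(-1)*20 - 9*(-3)]
  = 1*(89) - 13*(-13) + (-4)*(7) = 230
Dz = 1*[2*20 - 9*2] - 4*[(-1)*20 - 9*(-3)] + 13*[(-1)*2 - 2*(-3)]
  = 1*(22) - 4*(7) + 13*(4) = 46
x = Dx/D = -138/46 = -3, y = Dy/D = 230/46 = 5, z = Dz/D = 46/46 = 1
Check eq1: (1)(-3) + (4)(5) + (-4)(1) = 13 = 13 ✓
Check eq2: (-1)(-3) + (2)(5) + (-4)(1) = 9 = 9 ✓
Check eq3: (-3)(-3) + (2)(5) + (1)(1) = 20 = 20 ✓

x = -3, y = 5, z = 1


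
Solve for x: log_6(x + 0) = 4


Convert to exponential form: x + 0 = 6^4 = 1296
x = 1296 - 0 = 1296
Check: log_6(1296 + 0) = log_6(1296) = log_6(1296) = 4 ✓

x = 1296


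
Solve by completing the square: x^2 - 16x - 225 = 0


Start: x^2 - 16x - 225 = 0
Move constant: x^2 - 16x = 225
Half of -16 is -8, squared is 64
Add 64 to both sides: x^2 - 16x + 64 = 289
(x - 8)^2 = 289
x - 8 = ±17
x = 8 + 17 = 25 or x = 8 - 17 = -9

x = -9, x = 25


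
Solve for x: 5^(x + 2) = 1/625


Express both sides with the same base.
1/625 = 5^(-4)
Since the bases match, equate exponents: x + 2 = -4
So x = -4 - (2) = -6

x = -6


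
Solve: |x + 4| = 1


An absolute value equation |expr| = 1 gives two cases:
Case 1: x + 4 = 1
  x = -3, so x = -3
Case 2: x + 4 = -1
  x = -5, so x = -5

x = -5, x = -3


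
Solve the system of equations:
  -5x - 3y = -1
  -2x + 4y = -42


Using Cramer's rule:
Determinant D = (-5)(4) - (-2)(-3) = -20 - 6 = -26
Dx = (-1)(4) - (-42)(-3) = -4 - 126 = -130
Dy = (-5)(-42) - (-2)(-1) = 210 - 2 = 208
x = Dx/D = -130/-26 = 5
y = Dy/D = 208/-26 = -8

x = 5, y = -8


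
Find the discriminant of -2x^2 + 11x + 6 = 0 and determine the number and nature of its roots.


For ax^2 + bx + c = 0, discriminant D = b^2 - 4ac
Here a = -2, b = 11, c = 6
D = (11)^2 - 4(-2)(6) = 121 + 48 = 169

D = 169 > 0 and is a perfect square (sqrt = 13)
The equation has 2 distinct real rational roots.

Discriminant = 169, 2 distinct real rational roots


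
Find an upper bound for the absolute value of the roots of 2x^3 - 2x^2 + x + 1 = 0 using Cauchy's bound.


Cauchy's bound: all roots r satisfy |r| <= 1 + max(|a_i/a_n|) for i = 0,...,n-1
where a_n is the leading coefficient.

Coefficients: [2, -2, 1, 1]
Leading coefficient a_n = 2
Ratios |a_i/a_n|: 1, 1/2, 1/2
Maximum ratio: 1
Cauchy's bound: |r| <= 1 + 1 = 2

Upper bound = 2


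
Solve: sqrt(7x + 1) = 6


Square both sides: 7x + 1 = 6^2 = 36
7x = 36 - 1 = 35
x = 5
Check: sqrt(7*5 + 1) = sqrt(36) = 6 ✓

x = 5


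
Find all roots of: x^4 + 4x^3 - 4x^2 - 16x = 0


The constant term is 0, so x = 0 is a root. Factor out x:
  x^3 + 4x^2 - 4x - 16 = 0
Let p(x) = x^3 + 4x^2 - 4x - 16. By the rational root theorem (leading coefficient 1), any rational root is an integer divisor of 16: try ±1, ±2, ... in turn.
Test x = 1: value = -15 ≠ 0.
Test x = -1: value = -9 ≠ 0.
Test x = 2: value = 0 ✓, so (x - 2) is a factor.
Synthetic division by (x - 2): bring down 1; 1(2) + 4 = 6; 6(2) - 4 = 8; 8(2) - 16 = 0 → quotient x^2 + 6x + 8, remainder 0.
Solve the quadratic x^2 + 6x + 8 = 0: discriminant = 6^2 - 4(1)(8) = 36 - 32 = 4.
sqrt(4) = 2, so x = (-6 ± 2)/2: x = -2 or x = -4.
Collecting all roots found:

x = -4, x = -2, x = 0, x = 2


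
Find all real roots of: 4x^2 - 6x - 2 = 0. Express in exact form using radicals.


Using the quadratic formula: x = (-b ± sqrt(b^2 - 4ac)) / (2a)
Here a = 4, b = -6, c = -2
Discriminant = b^2 - 4ac = (-6)^2 - 4(4)(-2) = 36 + 32 = 68
Since discriminant = 68 > 0, there are two real roots.
x = (6 ± 2*sqrt(17)) / 8
Simplifying: x = (3 ± sqrt(17)) / 4
Numerically: x ≈ 1.7808 or x ≈ -0.2808

x = (3 + sqrt(17)) / 4 or x = (3 - sqrt(17)) / 4


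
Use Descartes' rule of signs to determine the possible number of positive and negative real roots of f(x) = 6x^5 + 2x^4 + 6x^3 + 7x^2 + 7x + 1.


Descartes' rule of signs:

For positive roots, count sign changes in f(x) = 6x^5 + 2x^4 + 6x^3 + 7x^2 + 7x + 1:
Signs of coefficients: +, +, +, +, +, +
Number of sign changes: 0
Possible positive real roots: 0

For negative roots, examine f(-x) = -6x^5 + 2x^4 - 6x^3 + 7x^2 - 7x + 1:
Signs of coefficients: -, +, -, +, -, +
Number of sign changes: 5
Possible negative real roots: 5, 3, 1

Positive roots: 0; Negative roots: 5 or 3 or 1


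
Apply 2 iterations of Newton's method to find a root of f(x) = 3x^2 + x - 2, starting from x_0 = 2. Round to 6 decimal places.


Newton's method: x_(n+1) = x_n - f(x_n)/f'(x_n)
f(x) = 3x^2 + x - 2
f'(x) = 6x + 1

Iteration 1:
  f(2.000000) = 12.000000
  f'(2.000000) = 13.000000
  x_1 = 2.000000 - (12.000000)/(13.000000) = 1.076923

Iteration 2:
  f(1.076923) = 2.556213
  f'(1.076923) = 7.461538
  x_2 = 1.076923 - (2.556213)/(7.461538) = 0.734338

x_2 = 0.734338


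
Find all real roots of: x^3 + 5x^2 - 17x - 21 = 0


Let p(x) = x^3 + 5x^2 - 17x - 21. By the rational root theorem (leading coefficient 1), any rational root is an integer divisor of 21: try ±1, ±2, ... in turn.
Test x = 1: value = -32 ≠ 0.
Test x = -1: value = 0 ✓, so (x + 1) is a factor.
Synthetic division by (x + 1): bring down 1; 1(-1) + 5 = 4; 4(-1) - 17 = -21; (-21)(-1) - 21 = 0 → quotient x^2 + 4x - 21, remainder 0.
Solve the quadratic x^2 + 4x - 21 = 0: discriminant = 4^2 - 4(1)(-21) = 16 + 84 = 100.
sqrt(100) = 10, so x = (-4 ± 10)/2: x = 3 or x = -7.

x = -7, x = -1, x = 3


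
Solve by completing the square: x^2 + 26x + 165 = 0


Start: x^2 + 26x + 165 = 0
Move constant: x^2 + 26x = -165
Half of 26 is 13, squared is 169
Add 169 to both sides: x^2 + 26x + 169 = 4
(x + 13)^2 = 4
x + 13 = ±2
x = -13 + 2 = -11 or x = -13 - 2 = -15

x = -15, x = -11


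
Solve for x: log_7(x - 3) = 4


Convert to exponential form: x - 3 = 7^4 = 2401
x = 2401 + 3 = 2404
Check: log_7(2404 - 3) = log_7(2401) = log_7(2401) = 4 ✓

x = 2404


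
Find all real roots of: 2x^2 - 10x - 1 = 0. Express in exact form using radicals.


Using the quadratic formula: x = (-b ± sqrt(b^2 - 4ac)) / (2a)
Here a = 2, b = -10, c = -1
Discriminant = b^2 - 4ac = (-10)^2 - 4(2)(-1) = 100 + 8 = 108
Since discriminant = 108 > 0, there are two real roots.
x = (10 ± 6*sqrt(3)) / 4
Simplifying: x = (5 ± 3*sqrt(3)) / 2
Numerically: x ≈ 5.0981 or x ≈ -0.0981

x = (5 + 3*sqrt(3)) / 2 or x = (5 - 3*sqrt(3)) / 2


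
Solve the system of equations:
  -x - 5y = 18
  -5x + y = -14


Using Cramer's rule:
Determinant D = (-1)(1) - (-5)(-5) = -1 - 25 = -26
Dx = (18)(1) - (-14)(-5) = 18 - 70 = -52
Dy = (-1)(-14) - (-5)(18) = 14 + 90 = 104
x = Dx/D = -52/-26 = 2
y = Dy/D = 104/-26 = -4

x = 2, y = -4


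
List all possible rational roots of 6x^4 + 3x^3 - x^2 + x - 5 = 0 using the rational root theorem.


Rational root theorem: possible roots are ±p/q where:
  p divides the constant term (-5): p ∈ {1, 5}
  q divides the leading coefficient (6): q ∈ {1, 2, 3, 6}

All possible rational roots: -5, -5/2, -5/3, -1, -5/6, -1/2, -1/3, -1/6, 1/6, 1/3, 1/2, 5/6, 1, 5/3, 5/2, 5

-5, -5/2, -5/3, -1, -5/6, -1/2, -1/3, -1/6, 1/6, 1/3, 1/2, 5/6, 1, 5/3, 5/2, 5


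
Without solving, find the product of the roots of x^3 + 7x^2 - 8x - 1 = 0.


By Vieta's formulas for x^3 + bx^2 + cx + d = 0:
  r1 + r2 + r3 = -b/a = -7
  r1*r2 + r1*r3 + r2*r3 = c/a = -8
  r1*r2*r3 = -d/a = 1


Product = 1


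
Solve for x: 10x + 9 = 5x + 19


Starting with: 10x + 9 = 5x + 19
Move all x terms to left: (10 - 5)x = 19 - 9
Simplify: 5x = 10
Divide both sides by 5: x = 2

x = 2


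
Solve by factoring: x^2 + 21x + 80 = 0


We need two numbers that multiply to 80 and add to 21.
Those numbers are 5 and 16 (since 5 * 16 = 80 and 5 + 16 = 21).
So x^2 + 21x + 80 = (x + 5)(x + 16) = 0
Setting each factor to zero: x = -5 or x = -16

x = -16, x = -5


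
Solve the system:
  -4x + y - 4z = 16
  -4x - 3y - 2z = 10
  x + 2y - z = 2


Using Cramer's rule. Expand each determinant along the first row.
D  = (-4)*[(-3)*(-1) - (-2)*2] - 1*[(-4)*(-1) - (-2)*1] + (-4)*[(-4)*2 - (-3)*1]
  = (-4)*(7) - 1*(6) + (-4)*(-5) = -14
Dx = 16*[(-3)*(-1) - (-2)*2] - 1*[10*(-1) - (-2)*2] + (-4)*[10*2 - (-3)*2]
  = 16*(7) - 1*(-6) + (-4)*(26) = 14
Dy = (-4)*[10*(-1) - (-2)*2] - 16*[(-4)*(-1) - (-2)*1] + (-4)*[(-4)*2 - 10*1]
  = (-4)*(-6) - 16*(6) + (-4)*(-18) = 0
Dz = (-4)*[(-3)*2 - 10*2] - 1*[(-4)*2 - 10*1] + 16*[(-4)*2 - (-3)*1]
  = (-4)*(-26) - 1*(-18) + 16*(-5) = 42
x = Dx/D = 14/-14 = -1, y = Dy/D = 0/-14 = 0, z = Dz/D = 42/-14 = -3
Check eq1: (-4)(-1) + (1)(0) + (-4)(-3) = 16 = 16 ✓
Check eq2: (-4)(-1) + (-3)(0) + (-2)(-3) = 10 = 10 ✓
Check eq3: (1)(-1) + (2)(0) + (-1)(-3) = 2 = 2 ✓

x = -1, y = 0, z = -3


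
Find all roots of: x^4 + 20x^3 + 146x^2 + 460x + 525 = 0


Let p(x) = x^4 + 20x^3 + 146x^2 + 460x + 525. By the rational root theorem (leading coefficient 1), any rational root is an integer divisor of 525: try ±1, ±2, ... in turn.
Test x = 1: value = 1152 ≠ 0.
Test x = -1: value = 192 ≠ 0.
Test x = 3: value = 3840 ≠ 0.
Test x = -3: value = 0 ✓, so (x + 3) is a factor.
Synthetic division by (x + 3): bring down 1; 1(-3) + 20 = 17; 17(-3) + 146 = 95; 95(-3) + 460 = 175; 175(-3) + 525 = 0 → quotient x^3 + 17x^2 + 95x + 175, remainder 0.
Continue with the quotient x^3 + 17x^2 + 95x + 175 (candidates must divide 175).
Test x = 5: value = 1200 ≠ 0.
Test x = -5: value = 0 ✓, so (x + 5) is a factor.
Synthetic division by (x + 5): bring down 1; 1(-5) + 17 = 12; 12(-5) + 95 = 35; 35(-5) + 175 = 0 → quotient x^2 + 12x + 35, remainder 0.
Solve the quadratic x^2 + 12x + 35 = 0: discriminant = 12^2 - 4(1)(35) = 144 - 140 = 4.
sqrt(4) = 2, so x = (-12 ± 2)/2: x = -5 or x = -7.
Collecting all roots found:

x = -7, x = -5 (multiplicity 2), x = -3


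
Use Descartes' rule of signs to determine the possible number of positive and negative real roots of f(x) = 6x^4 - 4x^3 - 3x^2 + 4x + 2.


Descartes' rule of signs:

For positive roots, count sign changes in f(x) = 6x^4 - 4x^3 - 3x^2 + 4x + 2:
Signs of coefficients: +, -, -, +, +
Number of sign changes: 2
Possible positive real roots: 2, 0

For negative roots, examine f(-x) = 6x^4 + 4x^3 - 3x^2 - 4x + 2:
Signs of coefficients: +, +, -, -, +
Number of sign changes: 2
Possible negative real roots: 2, 0

Positive roots: 2 or 0; Negative roots: 2 or 0


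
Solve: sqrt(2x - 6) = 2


Square both sides: 2x - 6 = 2^2 = 4
2x = 4 + 6 = 10
x = 5
Check: sqrt(2*5 - 6) = sqrt(4) = 2 ✓

x = 5


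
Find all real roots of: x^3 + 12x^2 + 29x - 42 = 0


Let p(x) = x^3 + 12x^2 + 29x - 42. By the rational root theorem (leading coefficient 1), any rational root is an integer divisor of 42: try ±1, ±2, ... in turn.
Test x = 1: value = 0 ✓, so (x - 1) is a factor.
Synthetic division by (x - 1): bring down 1; 1(1) + 12 = 13; 13(1) + 29 = 42; 42(1) - 42 = 0 → quotient x^2 + 13x + 42, remainder 0.
Solve the quadratic x^2 + 13x + 42 = 0: discriminant = 13^2 - 4(1)(42) = 169 - 168 = 1.
sqrt(1) = 1, so x = (-13 ± 1)/2: x = -6 or x = -7.

x = -7, x = -6, x = 1


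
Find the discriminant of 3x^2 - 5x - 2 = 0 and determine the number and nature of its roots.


For ax^2 + bx + c = 0, discriminant D = b^2 - 4ac
Here a = 3, b = -5, c = -2
D = (-5)^2 - 4(3)(-2) = 25 + 24 = 49

D = 49 > 0 and is a perfect square (sqrt = 7)
The equation has 2 distinct real rational roots.

Discriminant = 49, 2 distinct real rational roots


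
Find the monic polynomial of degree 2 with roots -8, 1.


A monic polynomial with roots -8, 1 is:
p(x) = (x + 8)(x - 1)
After multiplying by (x + 8): x + 8
After multiplying by (x - 1): x^2 + 7x - 8

x^2 + 7x - 8


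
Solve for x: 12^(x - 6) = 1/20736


Express both sides with the same base.
1/20736 = 12^(-4)
Since the bases match, equate exponents: x - 6 = -4
So x = -4 - (-6) = 2

x = 2


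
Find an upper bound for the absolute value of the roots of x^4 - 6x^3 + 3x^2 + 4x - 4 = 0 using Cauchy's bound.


Cauchy's bound: all roots r satisfy |r| <= 1 + max(|a_i/a_n|) for i = 0,...,n-1
where a_n is the leading coefficient.

Coefficients: [1, -6, 3, 4, -4]
Leading coefficient a_n = 1
Ratios |a_i/a_n|: 6, 3, 4, 4
Maximum ratio: 6
Cauchy's bound: |r| <= 1 + 6 = 7

Upper bound = 7


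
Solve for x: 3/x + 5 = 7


Subtract 5 from both sides: 3/x = 2
Multiply both sides by x: 3 = 2 * x
Divide by 2: x = 3/2

x = 3/2


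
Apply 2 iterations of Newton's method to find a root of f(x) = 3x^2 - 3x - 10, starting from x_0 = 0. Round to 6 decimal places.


Newton's method: x_(n+1) = x_n - f(x_n)/f'(x_n)
f(x) = 3x^2 - 3x - 10
f'(x) = 6x - 3

Iteration 1:
  f(0.000000) = -10.000000
  f'(0.000000) = -3.000000
  x_1 = 0.000000 - (-10.000000)/(-3.000000) = -3.333333

Iteration 2:
  f(-3.333333) = 33.333333
  f'(-3.333333) = -23.000000
  x_2 = -3.333333 - (33.333333)/(-23.000000) = -1.884058

x_2 = -1.884058


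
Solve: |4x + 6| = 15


An absolute value equation |expr| = 15 gives two cases:
Case 1: 4x + 6 = 15
  4x = 9, so x = 9/4
Case 2: 4x + 6 = -15
  4x = -21, so x = -21/4

x = -21/4, x = 9/4


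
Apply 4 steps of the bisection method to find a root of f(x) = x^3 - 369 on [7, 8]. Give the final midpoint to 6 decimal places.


f(x) = x^3 - 369
f(7) = -26 < 0
f(8) = 143 > 0

Step 1: midpoint = (7.000000 + 8.000000)/2 = 7.500000
  f(7.500000) = 52.875000
  f(mid) > 0, so root is in [7.000000, 7.500000]

Step 2: midpoint = (7.000000 + 7.500000)/2 = 7.250000
  f(7.250000) = 12.078125
  f(mid) > 0, so root is in [7.000000, 7.250000]

Step 3: midpoint = (7.000000 + 7.250000)/2 = 7.125000
  f(7.125000) = -7.294922
  f(mid) < 0, so root is in [7.125000, 7.250000]

Step 4: midpoint = (7.125000 + 7.250000)/2 = 7.187500
  f(7.187500) = 2.307373
  f(mid) > 0, so root is in [7.125000, 7.187500]

midpoint = 7.187500


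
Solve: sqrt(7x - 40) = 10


Square both sides: 7x - 40 = 10^2 = 100
7x = 100 + 40 = 140
x = 20
Check: sqrt(7*20 - 40) = sqrt(100) = 10 ✓

x = 20


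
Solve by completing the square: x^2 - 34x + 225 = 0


Start: x^2 - 34x + 225 = 0
Move constant: x^2 - 34x = -225
Half of -34 is -17, squared is 289
Add 289 to both sides: x^2 - 34x + 289 = 64
(x - 17)^2 = 64
x - 17 = ±8
x = 17 + 8 = 25 or x = 17 - 8 = 9

x = 9, x = 25


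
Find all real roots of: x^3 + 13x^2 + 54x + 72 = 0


Let p(x) = x^3 + 13x^2 + 54x + 72. By the rational root theorem (leading coefficient 1), any rational root is an integer divisor of 72: try ±1, ±2, ... in turn.
Test x = 1: value = 140 ≠ 0.
Test x = -1: value = 30 ≠ 0.
Test x = 2: value = 240 ≠ 0.
Test x = -2: value = 8 ≠ 0.
Test x = 3: value = 378 ≠ 0.
Test x = -3: value = 0 ✓, so (x + 3) is a factor.
Synthetic division by (x + 3): bring down 1; 1(-3) + 13 = 10; 10(-3) + 54 = 24; 24(-3) + 72 = 0 → quotient x^2 + 10x + 24, remainder 0.
Solve the quadratic x^2 + 10x + 24 = 0: discriminant = 10^2 - 4(1)(24) = 100 - 96 = 4.
sqrt(4) = 2, so x = (-10 ± 2)/2: x = -4 or x = -6.

x = -6, x = -4, x = -3


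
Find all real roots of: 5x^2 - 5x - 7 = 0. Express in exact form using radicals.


Using the quadratic formula: x = (-b ± sqrt(b^2 - 4ac)) / (2a)
Here a = 5, b = -5, c = -7
Discriminant = b^2 - 4ac = (-5)^2 - 4(5)(-7) = 25 + 140 = 165
Since discriminant = 165 > 0, there are two real roots.
x = (5 ± sqrt(165)) / 10
Numerically: x ≈ 1.7845 or x ≈ -0.7845

x = (5 + sqrt(165)) / 10 or x = (5 - sqrt(165)) / 10


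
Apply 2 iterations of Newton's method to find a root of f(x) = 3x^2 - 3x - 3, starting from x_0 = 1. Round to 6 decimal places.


Newton's method: x_(n+1) = x_n - f(x_n)/f'(x_n)
f(x) = 3x^2 - 3x - 3
f'(x) = 6x - 3

Iteration 1:
  f(1.000000) = -3.000000
  f'(1.000000) = 3.000000
  x_1 = 1.000000 - (-3.000000)/(3.000000) = 2.000000

Iteration 2:
  f(2.000000) = 3.000000
  f'(2.000000) = 9.000000
  x_2 = 2.000000 - (3.000000)/(9.000000) = 1.666667

x_2 = 1.666667


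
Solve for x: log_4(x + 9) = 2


Convert to exponential form: x + 9 = 4^2 = 16
x = 16 - 9 = 7
Check: log_4(7 + 9) = log_4(16) = log_4(16) = 2 ✓

x = 7


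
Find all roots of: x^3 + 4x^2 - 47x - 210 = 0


Let p(x) = x^3 + 4x^2 - 47x - 210. By the rational root theorem (leading coefficient 1), any rational root is an integer divisor of 210: try ±1, ±2, ... in turn.
Test x = 1: value = -252 ≠ 0.
Test x = -1: value = -160 ≠ 0.
Test x = 2: value = -280 ≠ 0.
Test x = -2: value = -108 ≠ 0.
Test x = 3: value = -288 ≠ 0.
Test x = -3: value = -60 ≠ 0.
Test x = 5: value = -220 ≠ 0.
Test x = -5: value = 0 ✓, so (x + 5) is a factor.
Synthetic division by (x + 5): bring down 1; 1(-5) + 4 = -1; (-1)(-5) - 47 = -42; (-42)(-5) - 210 = 0 → quotient x^2 - x - 42, remainder 0.
Solve the quadratic x^2 - x - 42 = 0: discriminant = (-1)^2 - 4(1)(-42) = 1 + 168 = 169.
sqrt(169) = 13, so x = (1 ± 13)/2: x = 7 or x = -6.
Collecting all roots found:

x = -6, x = -5, x = 7


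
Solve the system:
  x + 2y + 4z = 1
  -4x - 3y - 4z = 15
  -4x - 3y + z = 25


Using Cramer's rule. Expand each determinant along the first row.
D  = 1*[(-3)*1 - (-4)*(-3)] - 2*[(-4)*1 - (-4)*(-4)] + 4*[(-4)*(-3) - (-3)*(-4)]
  = 1*(-15) - 2*(-20) + 4*(0) = 25
Dx = 1*[(-3)*1 - (-4)*(-3)] - 2*[15*1 - (-4)*25] + 4*[15*(-3) - (-3)*25]
  = 1*(-15) - 2*(115) + 4*(30) = -125
Dy = 1*[15*1 - (-4)*25] - 1*[(-4)*1 - (-4)*(-4)] + 4*[(-4)*25 - 15*(-4)]
  = 1*(115) - 1*(-20) + 4*(-40) = -25
Dz = 1*[(-3)*25 - 15*(-3)] - 2*[(-4)*25 - 15*(-4)] + 1*[(-4)*(-3) - (-3)*(-4)]
  = 1*(-30) - 2*(-40) + 1*(0) = 50
x = Dx/D = -125/25 = -5, y = Dy/D = -25/25 = -1, z = Dz/D = 50/25 = 2
Check eq1: (1)(-5) + (2)(-1) + (4)(2) = 1 = 1 ✓
Check eq2: (-4)(-5) + (-3)(-1) + (-4)(2) = 15 = 15 ✓
Check eq3: (-4)(-5) + (-3)(-1) + (1)(2) = 25 = 25 ✓

x = -5, y = -1, z = 2
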